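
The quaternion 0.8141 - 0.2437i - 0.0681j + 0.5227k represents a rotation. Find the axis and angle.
axis = (-0.4196, -0.1173, 0.9001), θ = 71°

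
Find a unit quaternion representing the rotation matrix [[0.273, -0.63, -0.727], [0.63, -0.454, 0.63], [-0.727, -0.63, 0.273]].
0.5225 - 0.6029i + 0.6029k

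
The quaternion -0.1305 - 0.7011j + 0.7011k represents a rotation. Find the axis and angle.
axis = (0, -√2/2, √2/2), θ = 195°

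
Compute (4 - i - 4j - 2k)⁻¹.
0.1081 + 0.027i + 0.1081j + 0.0541k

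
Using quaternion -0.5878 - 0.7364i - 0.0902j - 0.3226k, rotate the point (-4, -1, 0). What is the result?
(-2.856, -1.756, -2.4)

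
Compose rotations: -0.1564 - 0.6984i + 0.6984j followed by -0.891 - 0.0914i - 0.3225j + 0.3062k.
0.3008 + 0.4227i - 0.7857j - 0.337k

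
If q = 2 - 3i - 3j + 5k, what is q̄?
2 + 3i + 3j - 5k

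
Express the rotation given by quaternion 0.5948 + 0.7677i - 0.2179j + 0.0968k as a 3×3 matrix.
[[0.8863, -0.4497, -0.1106], [-0.2194, -0.1975, -0.9554], [0.4078, 0.8711, -0.2737]]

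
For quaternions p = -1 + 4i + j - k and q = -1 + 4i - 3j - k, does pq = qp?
No: pq = -13 - 12i + 2j - 14k ≠ -13 - 4i + 2j + 18k = qp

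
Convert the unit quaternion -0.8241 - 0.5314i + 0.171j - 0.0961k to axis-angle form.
axis = (-0.9381, 0.3019, -0.1697), θ = 291°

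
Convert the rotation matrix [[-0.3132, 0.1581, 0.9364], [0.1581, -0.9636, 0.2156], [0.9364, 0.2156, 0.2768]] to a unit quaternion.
0.586i + 0.1349j + 0.799k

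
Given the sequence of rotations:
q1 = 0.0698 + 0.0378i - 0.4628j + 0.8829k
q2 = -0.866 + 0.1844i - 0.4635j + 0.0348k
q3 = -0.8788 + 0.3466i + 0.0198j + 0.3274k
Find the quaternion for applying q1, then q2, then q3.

q2 · q1 = -0.3126 - 0.413i + 0.2069j - 0.83k
q3 · q2 · q1 = 0.6855 + 0.1704i - 0.0356j + 0.7069k
0.6855 + 0.1704i - 0.0356j + 0.7069k


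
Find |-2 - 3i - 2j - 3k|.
√26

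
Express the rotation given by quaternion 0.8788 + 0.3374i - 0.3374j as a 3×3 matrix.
[[0.7723, -0.2277, -0.593], [-0.2277, 0.7723, -0.593], [0.593, 0.593, 0.5446]]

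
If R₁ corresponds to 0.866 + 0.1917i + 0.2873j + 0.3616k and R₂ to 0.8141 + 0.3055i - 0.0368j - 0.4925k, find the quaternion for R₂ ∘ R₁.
0.8351 + 0.5488i - 0.0029j - 0.0373k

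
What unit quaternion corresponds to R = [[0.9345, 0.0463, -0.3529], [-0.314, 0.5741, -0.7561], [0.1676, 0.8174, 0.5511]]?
0.8746 + 0.4498i - 0.1488j - 0.103k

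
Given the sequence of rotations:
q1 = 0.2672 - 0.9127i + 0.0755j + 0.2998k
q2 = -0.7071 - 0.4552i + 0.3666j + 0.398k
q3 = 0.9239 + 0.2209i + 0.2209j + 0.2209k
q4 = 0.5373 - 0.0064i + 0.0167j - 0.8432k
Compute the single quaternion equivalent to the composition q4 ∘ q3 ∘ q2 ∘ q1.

q2 · q1 = -0.7514 + 0.6036i - 0.1822j + 0.1946k
q3 · q2 · q1 = -0.8303 + 0.4749i - 0.244j - 0.1598k
q4 · q3 · q2 · q1 = -0.5737 + 0.0521i - 0.5464j + 0.6079k
-0.5737 + 0.0521i - 0.5464j + 0.6079k


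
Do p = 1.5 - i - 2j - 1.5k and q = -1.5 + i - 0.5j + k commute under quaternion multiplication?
No: pq = -0.75 + 0.25i + 1.75j + 6.25k ≠ -0.75 + 5.75i + 2.75j + 1.25k = qp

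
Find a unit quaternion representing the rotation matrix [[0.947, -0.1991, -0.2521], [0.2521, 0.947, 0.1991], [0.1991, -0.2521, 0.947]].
0.9799 - 0.1151i - 0.1151j + 0.1151k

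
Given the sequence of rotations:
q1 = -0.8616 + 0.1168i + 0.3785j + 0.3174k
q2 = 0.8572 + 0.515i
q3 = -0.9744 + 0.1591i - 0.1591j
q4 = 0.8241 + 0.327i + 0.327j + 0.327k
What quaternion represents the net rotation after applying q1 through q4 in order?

q2 · q1 = -0.7987 - 0.3436i + 0.161j + 0.467k
q3 · q2 · q1 = 0.8585 + 0.1334i - 0.1041j - 0.4841k
q4 · q3 · q2 · q1 = 0.8562 + 0.2664i + 0.3969j - 0.1959k
0.8562 + 0.2664i + 0.3969j - 0.1959k


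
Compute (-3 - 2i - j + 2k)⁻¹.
-0.1667 + 0.1111i + 0.0556j - 0.1111k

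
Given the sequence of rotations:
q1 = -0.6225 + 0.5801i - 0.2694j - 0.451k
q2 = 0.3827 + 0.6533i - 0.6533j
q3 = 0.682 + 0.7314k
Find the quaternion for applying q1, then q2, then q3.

q2 · q1 = -0.7932 + 0.11i + 0.5982j + 0.0304k
q3 · q2 · q1 = -0.5632 - 0.3625i + 0.4884j - 0.5594k
-0.5632 - 0.3625i + 0.4884j - 0.5594k


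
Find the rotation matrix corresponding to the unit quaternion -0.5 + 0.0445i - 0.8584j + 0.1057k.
[[-0.496, 0.0293, 0.8678], [-0.1821, 0.9737, -0.137], [-0.849, -0.226, -0.4777]]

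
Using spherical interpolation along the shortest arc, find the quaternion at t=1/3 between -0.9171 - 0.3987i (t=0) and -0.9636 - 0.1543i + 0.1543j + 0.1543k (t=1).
-0.9442 - 0.3208i + 0.0523j + 0.0523k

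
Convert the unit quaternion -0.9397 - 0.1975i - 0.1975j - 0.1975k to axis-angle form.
axis = (-√3/3, -√3/3, -√3/3), θ = 320°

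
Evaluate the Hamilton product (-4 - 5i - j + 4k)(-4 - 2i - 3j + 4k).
-13 + 36i + 28j - 19k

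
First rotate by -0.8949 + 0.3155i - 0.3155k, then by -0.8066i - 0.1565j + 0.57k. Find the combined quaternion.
0.4343 + 0.7712i + 0.0654j - 0.4607k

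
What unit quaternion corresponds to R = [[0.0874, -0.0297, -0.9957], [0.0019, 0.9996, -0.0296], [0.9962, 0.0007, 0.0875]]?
0.7373 + 0.0103i - 0.6754j + 0.0107k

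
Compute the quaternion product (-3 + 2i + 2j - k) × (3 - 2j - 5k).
-10 - 6i + 22j + 8k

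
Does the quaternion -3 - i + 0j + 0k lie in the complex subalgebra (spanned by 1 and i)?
Yes. The quaternion -3 - i has j- and k-coefficients y = z = 0, so it lies in the complex subalgebra spanned by 1 and i.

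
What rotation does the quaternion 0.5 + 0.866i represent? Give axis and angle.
axis = (1, 0, 0), θ = 2π/3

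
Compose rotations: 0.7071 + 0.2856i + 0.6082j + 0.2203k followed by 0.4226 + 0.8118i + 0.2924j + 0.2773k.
-0.172 + 0.5905i + 0.3641j + 0.6994k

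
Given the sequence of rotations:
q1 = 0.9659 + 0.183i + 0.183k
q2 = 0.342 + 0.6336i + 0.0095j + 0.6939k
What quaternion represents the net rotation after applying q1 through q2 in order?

q2 · q1 = 0.0874 + 0.6763i + 0.0202j + 0.7311k
0.0874 + 0.6763i + 0.0202j + 0.7311k


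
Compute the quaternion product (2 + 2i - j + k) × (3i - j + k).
-8 + 6i - j + 3k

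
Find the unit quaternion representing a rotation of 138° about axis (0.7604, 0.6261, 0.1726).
0.3584 + 0.7099i + 0.5845j + 0.1611k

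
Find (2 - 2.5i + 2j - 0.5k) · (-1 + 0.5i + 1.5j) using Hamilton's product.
-3.75 + 4.25i + 0.75j - 4.25k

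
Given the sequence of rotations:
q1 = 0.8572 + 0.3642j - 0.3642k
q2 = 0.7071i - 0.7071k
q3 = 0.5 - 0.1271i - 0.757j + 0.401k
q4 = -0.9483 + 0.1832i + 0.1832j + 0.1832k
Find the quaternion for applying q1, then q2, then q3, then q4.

q2 · q1 = -0.2575 + 0.8637i + 0.2575j - 0.3486k
q3 · q2 · q1 = 0.3157 + 0.6252i + 0.6257j + 0.3435k
q4 · q3 · q2 · q1 = -0.5915 - 0.5867i - 0.4839j - 0.2678k
-0.5915 - 0.5867i - 0.4839j - 0.2678k


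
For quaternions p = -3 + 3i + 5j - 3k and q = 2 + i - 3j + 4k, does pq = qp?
No: pq = 18 + 14i + 4j - 32k ≠ 18 - 8i + 34j - 4k = qp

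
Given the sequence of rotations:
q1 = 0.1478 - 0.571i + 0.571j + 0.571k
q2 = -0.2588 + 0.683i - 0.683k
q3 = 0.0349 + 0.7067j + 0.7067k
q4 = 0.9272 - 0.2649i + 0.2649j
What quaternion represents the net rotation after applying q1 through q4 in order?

q2 · q1 = 0.7417 + 0.6387i - 0.1478j + 0.1413k
q3 · q2 · q1 = 0.0305 + 0.2266i + 0.9704j + 0.0777k
q4 · q3 · q2 · q1 = -0.1688 + 0.2226i + 0.9284j - 0.245k
-0.1688 + 0.2226i + 0.9284j - 0.245k


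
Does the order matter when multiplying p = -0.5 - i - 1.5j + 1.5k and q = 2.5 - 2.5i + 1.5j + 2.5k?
Yes: pq = -5.25 - 7.25i - 5.75j - 2.75k ≠ -5.25 + 4.75i - 3.25j + 7.75k = qp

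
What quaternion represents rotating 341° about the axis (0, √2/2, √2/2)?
-0.9863 + 0.1167j + 0.1167k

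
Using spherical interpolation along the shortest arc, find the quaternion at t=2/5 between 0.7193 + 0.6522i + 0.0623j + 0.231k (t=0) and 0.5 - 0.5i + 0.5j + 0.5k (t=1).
0.8097 + 0.2227i + 0.3151j + 0.4421k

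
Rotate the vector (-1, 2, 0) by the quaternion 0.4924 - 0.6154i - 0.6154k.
(0.97, -0.424, -1.97)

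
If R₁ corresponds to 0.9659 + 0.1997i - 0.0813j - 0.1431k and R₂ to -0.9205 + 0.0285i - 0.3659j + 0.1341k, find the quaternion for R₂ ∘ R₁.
-0.9054 - 0.093i - 0.2477j + 0.332k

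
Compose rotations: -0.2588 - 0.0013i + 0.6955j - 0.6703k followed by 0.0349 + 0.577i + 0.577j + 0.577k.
-0.0228 - 0.9374i + 0.261j + 0.2293k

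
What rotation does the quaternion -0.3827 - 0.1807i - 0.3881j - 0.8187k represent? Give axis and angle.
axis = (-0.1956, -0.4201, -0.8862), θ = 5π/4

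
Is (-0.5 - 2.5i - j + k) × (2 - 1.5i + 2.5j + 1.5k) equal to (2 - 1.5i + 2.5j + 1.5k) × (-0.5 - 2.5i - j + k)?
No: pq = -3.75 - 8.25i - j - 6.5k ≠ -3.75 - 0.25i - 5.5j + 9k = qp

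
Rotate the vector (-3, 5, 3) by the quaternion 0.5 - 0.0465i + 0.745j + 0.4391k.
(1.058, 4.043, 5.053)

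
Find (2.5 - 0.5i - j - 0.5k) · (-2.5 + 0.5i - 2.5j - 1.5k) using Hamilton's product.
-9.25 + 2.75i - 4.75j - 0.75k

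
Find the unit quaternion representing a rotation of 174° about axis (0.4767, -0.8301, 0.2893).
0.0523 + 0.476i - 0.829j + 0.2889k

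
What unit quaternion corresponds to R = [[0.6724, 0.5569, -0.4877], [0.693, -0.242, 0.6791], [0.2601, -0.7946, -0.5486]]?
-0.4695 + 0.7847i + 0.3982j - 0.0725k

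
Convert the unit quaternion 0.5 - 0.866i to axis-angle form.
axis = (-1, 0, 0), θ = 2π/3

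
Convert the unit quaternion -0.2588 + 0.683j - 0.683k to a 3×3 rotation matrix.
[[-0.866, -0.3535, -0.3535], [0.3535, 0.067, -0.933], [0.3535, -0.933, 0.067]]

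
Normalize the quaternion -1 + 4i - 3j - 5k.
-0.14 + 0.5601i - 0.4201j - 0.7001k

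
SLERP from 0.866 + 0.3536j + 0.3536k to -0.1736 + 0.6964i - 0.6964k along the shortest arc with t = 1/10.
0.8387 - 0.088i + 0.3335j + 0.4215k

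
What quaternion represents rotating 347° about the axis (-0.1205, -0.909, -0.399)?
-0.9936 - 0.0136i - 0.1029j - 0.0452k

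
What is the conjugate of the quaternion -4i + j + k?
4i - j - k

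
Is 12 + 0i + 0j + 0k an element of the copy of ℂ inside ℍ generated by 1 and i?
Yes. The quaternion 12 has j- and k-coefficients y = z = 0, so it lies in the complex subalgebra spanned by 1 and i.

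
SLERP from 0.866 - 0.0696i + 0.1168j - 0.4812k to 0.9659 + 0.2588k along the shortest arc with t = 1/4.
0.9459 - 0.0546i + 0.0917j - 0.3065k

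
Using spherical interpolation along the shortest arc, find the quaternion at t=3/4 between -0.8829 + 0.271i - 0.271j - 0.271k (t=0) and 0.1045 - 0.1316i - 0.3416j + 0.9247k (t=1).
-0.3794 + 0.2016i + 0.2031j - 0.8799k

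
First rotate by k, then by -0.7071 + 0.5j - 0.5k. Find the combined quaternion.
0.5 + 0.5i - 0.7071k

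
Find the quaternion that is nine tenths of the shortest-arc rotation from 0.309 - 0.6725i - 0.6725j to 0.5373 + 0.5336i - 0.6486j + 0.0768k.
0.5569 + 0.4196i - 0.713j + 0.0736k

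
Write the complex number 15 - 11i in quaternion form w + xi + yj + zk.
15 - 11i + 0j + 0k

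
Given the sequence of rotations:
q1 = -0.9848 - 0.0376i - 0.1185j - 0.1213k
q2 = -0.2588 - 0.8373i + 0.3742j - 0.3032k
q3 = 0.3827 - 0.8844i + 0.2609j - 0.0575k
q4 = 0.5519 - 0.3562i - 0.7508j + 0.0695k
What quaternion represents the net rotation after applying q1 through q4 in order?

q2 · q1 = 0.2309 + 0.753i - 0.428j + 0.4433k
q3 · q2 · q1 = 0.8915 + 0.175i + 0.2452j + 0.3384k
q4 · q3 · q2 · q1 = 0.7149 - 0.4921i - 0.4013j + 0.2928k
0.7149 - 0.4921i - 0.4013j + 0.2928k


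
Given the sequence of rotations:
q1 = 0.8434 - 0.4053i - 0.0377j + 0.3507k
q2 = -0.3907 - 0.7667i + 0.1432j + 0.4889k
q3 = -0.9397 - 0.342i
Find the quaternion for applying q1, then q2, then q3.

q2 · q1 = -0.8063 - 0.4196i + 0.2062j + 0.3623k
q3 · q2 · q1 = 0.6142 + 0.6701i - 0.0699j - 0.411k
0.6142 + 0.6701i - 0.0699j - 0.411k


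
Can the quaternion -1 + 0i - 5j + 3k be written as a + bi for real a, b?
No. The quaternion -1 - 5j + 3k has j-coefficient y = -5 and k-coefficient z = 3, not both zero, so it does not lie in the complex subalgebra spanned by 1 and i.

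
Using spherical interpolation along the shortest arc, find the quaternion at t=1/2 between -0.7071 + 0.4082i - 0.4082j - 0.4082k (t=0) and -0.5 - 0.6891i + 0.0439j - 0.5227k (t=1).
-0.7581 - 0.1764i - 0.2288j - 0.5846k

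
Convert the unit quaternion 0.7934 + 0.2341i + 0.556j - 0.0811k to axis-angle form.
axis = (0.3846, 0.9134, -0.1332), θ = 75°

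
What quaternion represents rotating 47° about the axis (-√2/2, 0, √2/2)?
0.9171 - 0.282i + 0.282k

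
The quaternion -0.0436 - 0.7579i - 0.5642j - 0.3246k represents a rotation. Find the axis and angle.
axis = (-0.7586, -0.5647, -0.3249), θ = 185°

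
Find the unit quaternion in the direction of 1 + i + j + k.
0.5 + 0.5i + 0.5j + 0.5k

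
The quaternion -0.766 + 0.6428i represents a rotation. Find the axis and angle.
axis = (1, 0, 0), θ = 280°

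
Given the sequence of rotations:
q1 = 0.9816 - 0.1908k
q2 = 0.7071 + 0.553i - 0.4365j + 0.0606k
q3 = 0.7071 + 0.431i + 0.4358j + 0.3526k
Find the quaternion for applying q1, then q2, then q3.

q2 · q1 = 0.7057 + 0.6261i - 0.323j - 0.0754k
q3 · q2 · q1 = 0.3965 + 0.8279i + 0.3324j - 0.2166k
0.3965 + 0.8279i + 0.3324j - 0.2166k


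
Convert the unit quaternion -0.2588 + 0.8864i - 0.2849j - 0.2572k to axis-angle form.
axis = (0.9177, -0.2949, -0.2663), θ = 7π/6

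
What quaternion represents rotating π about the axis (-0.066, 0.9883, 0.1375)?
-0.066i + 0.9883j + 0.1375k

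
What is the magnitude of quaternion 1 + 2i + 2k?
3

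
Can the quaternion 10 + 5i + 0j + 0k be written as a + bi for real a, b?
Yes. The quaternion 10 + 5i has j- and k-coefficients y = z = 0, so it lies in the complex subalgebra spanned by 1 and i.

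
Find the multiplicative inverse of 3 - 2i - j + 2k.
0.1667 + 0.1111i + 0.0556j - 0.1111k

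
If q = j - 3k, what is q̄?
-j + 3k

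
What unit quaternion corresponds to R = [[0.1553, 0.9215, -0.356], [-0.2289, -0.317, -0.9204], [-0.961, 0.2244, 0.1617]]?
-0.5 - 0.5724i - 0.3025j + 0.5752k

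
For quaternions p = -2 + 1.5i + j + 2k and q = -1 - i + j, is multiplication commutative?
No: pq = 2.5 - 1.5i - 5j + 0.5k ≠ 2.5 + 2.5i - j - 4.5k = qp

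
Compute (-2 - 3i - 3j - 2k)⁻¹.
-0.0769 + 0.1154i + 0.1154j + 0.0769k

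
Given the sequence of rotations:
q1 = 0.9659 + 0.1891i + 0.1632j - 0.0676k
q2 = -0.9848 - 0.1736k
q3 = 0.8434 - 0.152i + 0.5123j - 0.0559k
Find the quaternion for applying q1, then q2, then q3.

q2 · q1 = -0.963 - 0.1579i - 0.1935j - 0.1011k
q3 · q2 · q1 = -0.7427 - 0.0494i - 0.6631j + 0.0789k
-0.7427 - 0.0494i - 0.6631j + 0.0789k


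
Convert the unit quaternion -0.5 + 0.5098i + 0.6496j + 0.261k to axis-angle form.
axis = (0.5887, 0.7501, 0.3014), θ = 4π/3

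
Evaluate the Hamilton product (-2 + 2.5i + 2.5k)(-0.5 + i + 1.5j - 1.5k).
2.25 - 7i + 3.25j + 5.5k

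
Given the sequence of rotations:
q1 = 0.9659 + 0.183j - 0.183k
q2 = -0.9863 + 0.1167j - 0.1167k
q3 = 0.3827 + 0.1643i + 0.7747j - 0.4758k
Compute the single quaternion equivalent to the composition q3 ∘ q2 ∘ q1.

q2 · q1 = -0.9954 - 0.0678j + 0.0678k
q3 · q2 · q1 = -0.2962 - 0.1433i - 0.8082j + 0.4884k
-0.2962 - 0.1433i - 0.8082j + 0.4884k


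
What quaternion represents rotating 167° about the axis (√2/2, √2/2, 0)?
0.1132 + 0.7026i + 0.7026j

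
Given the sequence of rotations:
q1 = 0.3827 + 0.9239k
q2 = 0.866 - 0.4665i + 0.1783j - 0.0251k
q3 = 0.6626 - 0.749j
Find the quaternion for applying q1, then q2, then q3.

q2 · q1 = 0.3546 - 0.0138i + 0.4992j + 0.7905k
q3 · q2 · q1 = 0.6089 - 0.6012i + 0.0652j + 0.5134k
0.6089 - 0.6012i + 0.0652j + 0.5134k


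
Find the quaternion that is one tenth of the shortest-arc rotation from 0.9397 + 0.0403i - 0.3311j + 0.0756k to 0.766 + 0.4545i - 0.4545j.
0.9315 + 0.0837i - 0.3474j + 0.0685k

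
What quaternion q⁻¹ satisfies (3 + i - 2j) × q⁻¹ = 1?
0.2143 - 0.0714i + 0.1429j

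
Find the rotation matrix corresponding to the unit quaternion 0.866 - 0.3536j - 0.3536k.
[[0.4999, 0.6124, -0.6124], [-0.6124, 0.7499, 0.2501], [0.6124, 0.2501, 0.7499]]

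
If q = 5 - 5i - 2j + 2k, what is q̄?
5 + 5i + 2j - 2k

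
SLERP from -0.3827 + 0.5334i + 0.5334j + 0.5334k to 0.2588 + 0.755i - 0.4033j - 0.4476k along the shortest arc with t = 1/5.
-0.4244 + 0.2753i + 0.6036j + 0.6162k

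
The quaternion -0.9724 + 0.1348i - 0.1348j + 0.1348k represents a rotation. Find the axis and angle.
axis = (√3/3, -√3/3, √3/3), θ = 333°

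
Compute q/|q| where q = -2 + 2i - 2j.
-0.5774 + 0.5774i - 0.5774j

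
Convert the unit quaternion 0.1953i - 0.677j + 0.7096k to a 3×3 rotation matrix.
[[-0.9237, -0.2644, 0.2772], [-0.2644, -0.0833, -0.9608], [0.2772, -0.9608, 0.0071]]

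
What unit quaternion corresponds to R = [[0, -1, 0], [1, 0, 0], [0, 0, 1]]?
0.7071 + 0.7071k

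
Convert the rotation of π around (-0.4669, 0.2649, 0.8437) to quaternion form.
-0.4669i + 0.2649j + 0.8437k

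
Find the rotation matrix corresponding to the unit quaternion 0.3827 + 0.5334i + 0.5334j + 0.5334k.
[[-0.1381, 0.1608, 0.9773], [0.9773, -0.1381, 0.1608], [0.1608, 0.9773, -0.1381]]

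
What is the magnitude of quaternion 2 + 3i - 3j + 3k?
√31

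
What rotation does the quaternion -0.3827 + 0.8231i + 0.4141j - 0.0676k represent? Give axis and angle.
axis = (0.8909, 0.4482, -0.0732), θ = 5π/4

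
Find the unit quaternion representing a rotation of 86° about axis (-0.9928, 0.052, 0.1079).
0.7314 - 0.6771i + 0.0355j + 0.0736k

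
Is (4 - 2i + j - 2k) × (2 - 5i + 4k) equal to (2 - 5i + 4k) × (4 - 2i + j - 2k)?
No: pq = 6 - 20i + 20j + 17k ≠ 6 - 28i - 16j + 7k = qp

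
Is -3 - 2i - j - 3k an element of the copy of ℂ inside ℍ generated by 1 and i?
No. The quaternion -3 - 2i - j - 3k has j-coefficient y = -1 and k-coefficient z = -3, not both zero, so it does not lie in the complex subalgebra spanned by 1 and i.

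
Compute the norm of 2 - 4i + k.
√21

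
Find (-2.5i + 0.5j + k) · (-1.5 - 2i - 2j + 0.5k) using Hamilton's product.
-4.5 + 6i - 1.5j + 4.5k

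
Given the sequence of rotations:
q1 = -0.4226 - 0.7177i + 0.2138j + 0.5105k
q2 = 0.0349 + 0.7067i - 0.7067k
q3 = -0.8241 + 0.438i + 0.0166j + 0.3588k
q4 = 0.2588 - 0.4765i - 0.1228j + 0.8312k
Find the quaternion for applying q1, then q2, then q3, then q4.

q2 · q1 = 0.8532 - 0.1726i + 0.1539j + 0.4676k
q3 · q2 · q1 = -0.7979 + 0.4685i - 0.3794j - 0.0089k
q4 · q3 · q2 · q1 = -0.0224 + 0.8179i + 0.385j - 0.4272k
-0.0224 + 0.8179i + 0.385j - 0.4272k


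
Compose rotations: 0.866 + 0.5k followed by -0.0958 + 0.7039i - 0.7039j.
-0.083 + 0.2576i - 0.9615j - 0.0479k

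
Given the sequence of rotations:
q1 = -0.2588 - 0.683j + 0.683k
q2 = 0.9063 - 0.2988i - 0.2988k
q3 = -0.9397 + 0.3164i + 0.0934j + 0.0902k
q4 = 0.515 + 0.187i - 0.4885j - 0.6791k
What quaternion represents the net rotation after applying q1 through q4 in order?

q2 · q1 = -0.0305 - 0.1268i - 0.4149j + 0.9004k
q3 · q2 · q1 = 0.0263 + 0.231i + 0.0907j - 0.9683k
q4 · q3 · q2 · q1 = -0.6429 + 0.6585i + 0.0581j - 0.3867k
-0.6429 + 0.6585i + 0.0581j - 0.3867k


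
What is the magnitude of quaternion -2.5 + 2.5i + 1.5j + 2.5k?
√21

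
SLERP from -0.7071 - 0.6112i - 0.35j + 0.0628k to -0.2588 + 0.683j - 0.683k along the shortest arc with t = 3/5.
-0.1936 - 0.341i - 0.7256j + 0.5654k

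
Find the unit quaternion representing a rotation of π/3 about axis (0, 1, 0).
0.866 + 0.5j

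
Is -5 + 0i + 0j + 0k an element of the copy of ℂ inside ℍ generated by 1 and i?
Yes. The quaternion -5 has j- and k-coefficients y = z = 0, so it lies in the complex subalgebra spanned by 1 and i.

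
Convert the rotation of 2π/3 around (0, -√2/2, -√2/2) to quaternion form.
0.5 - 0.6124j - 0.6124k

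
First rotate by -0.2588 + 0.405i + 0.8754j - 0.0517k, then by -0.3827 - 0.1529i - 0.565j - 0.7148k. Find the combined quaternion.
0.6186 + 0.5395i - 0.4862j + 0.2998k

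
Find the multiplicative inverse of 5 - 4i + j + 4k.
0.0862 + 0.069i - 0.0172j - 0.069k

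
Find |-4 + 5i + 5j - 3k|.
√75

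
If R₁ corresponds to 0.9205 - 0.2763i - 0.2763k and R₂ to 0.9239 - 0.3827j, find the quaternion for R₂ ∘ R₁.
0.8504 - 0.1495i - 0.3523j - 0.361k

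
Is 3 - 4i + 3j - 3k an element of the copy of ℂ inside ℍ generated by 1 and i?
No. The quaternion 3 - 4i + 3j - 3k has j-coefficient y = 3 and k-coefficient z = -3, not both zero, so it does not lie in the complex subalgebra spanned by 1 and i.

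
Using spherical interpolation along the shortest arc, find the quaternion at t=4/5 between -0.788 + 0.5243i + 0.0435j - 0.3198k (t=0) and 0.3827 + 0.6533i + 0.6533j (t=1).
0.1241 + 0.7661i + 0.6235j - 0.0948k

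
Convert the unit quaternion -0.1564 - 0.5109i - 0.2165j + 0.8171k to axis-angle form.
axis = (-0.5173, -0.2192, 0.8273), θ = 198°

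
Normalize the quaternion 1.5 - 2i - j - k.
0.5222 - 0.6963i - 0.3482j - 0.3482k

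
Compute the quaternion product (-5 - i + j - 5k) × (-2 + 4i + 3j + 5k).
36 + 2i - 32j - 22k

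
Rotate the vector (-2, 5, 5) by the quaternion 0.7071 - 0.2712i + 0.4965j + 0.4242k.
(-2.28, 5.828, 3.852)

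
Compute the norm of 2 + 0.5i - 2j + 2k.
3.5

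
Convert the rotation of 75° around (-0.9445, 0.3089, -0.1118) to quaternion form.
0.7934 - 0.575i + 0.188j - 0.0681k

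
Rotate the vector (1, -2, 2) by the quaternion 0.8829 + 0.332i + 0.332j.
(1.511, -2.511, -0.641)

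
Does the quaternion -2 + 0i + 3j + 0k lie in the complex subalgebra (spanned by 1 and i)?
No. The quaternion -2 + 3j has j-coefficient y = 3 and k-coefficient z = 0, not both zero, so it does not lie in the complex subalgebra spanned by 1 and i.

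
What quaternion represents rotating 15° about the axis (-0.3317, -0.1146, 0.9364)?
0.9914 - 0.0433i - 0.015j + 0.1222k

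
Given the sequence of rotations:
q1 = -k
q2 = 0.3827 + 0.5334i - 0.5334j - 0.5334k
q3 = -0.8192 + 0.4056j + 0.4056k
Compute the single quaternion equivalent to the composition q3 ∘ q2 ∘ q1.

q2 · q1 = -0.5334 + 0.5334i + 0.5334j - 0.3827k
q3 · q2 · q1 = 0.3758 - 0.8085i - 0.437j - 0.1192k
0.3758 - 0.8085i - 0.437j - 0.1192k


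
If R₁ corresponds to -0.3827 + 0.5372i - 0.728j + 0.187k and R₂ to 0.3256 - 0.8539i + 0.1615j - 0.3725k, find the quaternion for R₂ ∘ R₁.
0.5213 + 0.2607i - 0.3393j + 0.7383k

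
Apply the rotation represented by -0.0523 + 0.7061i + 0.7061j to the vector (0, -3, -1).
(-2.918, -0.082, 1.216)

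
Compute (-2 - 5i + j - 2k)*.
-2 + 5i - j + 2k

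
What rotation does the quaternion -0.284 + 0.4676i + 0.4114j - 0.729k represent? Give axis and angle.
axis = (0.4877, 0.4291, -0.7603), θ = 213°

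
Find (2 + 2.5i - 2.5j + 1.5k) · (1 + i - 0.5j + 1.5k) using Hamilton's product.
-4 + 1.5i - 5.75j + 5.75k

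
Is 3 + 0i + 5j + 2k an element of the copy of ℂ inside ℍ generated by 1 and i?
No. The quaternion 3 + 5j + 2k has j-coefficient y = 5 and k-coefficient z = 2, not both zero, so it does not lie in the complex subalgebra spanned by 1 and i.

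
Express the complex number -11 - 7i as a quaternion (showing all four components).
-11 - 7i + 0j + 0k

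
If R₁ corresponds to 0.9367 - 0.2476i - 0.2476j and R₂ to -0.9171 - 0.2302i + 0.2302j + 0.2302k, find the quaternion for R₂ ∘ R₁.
-0.859 + 0.0684i + 0.3857j + 0.3296k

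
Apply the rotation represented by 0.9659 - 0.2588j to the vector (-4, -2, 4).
(-5.464, -2, 1.464)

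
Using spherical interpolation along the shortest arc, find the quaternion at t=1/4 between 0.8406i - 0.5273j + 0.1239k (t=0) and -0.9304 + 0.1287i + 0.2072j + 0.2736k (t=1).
-0.3492 + 0.8172i - 0.4045j + 0.216k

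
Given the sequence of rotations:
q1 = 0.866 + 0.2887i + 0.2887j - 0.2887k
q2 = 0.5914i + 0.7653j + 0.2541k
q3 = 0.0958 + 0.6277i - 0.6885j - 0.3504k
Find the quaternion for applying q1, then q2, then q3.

q2 · q1 = -0.3183 + 0.2179i + 0.9068j + 0.1698k
q3 · q2 · q1 = 0.5166 + 0.0219i + 0.1231j + 0.847k
0.5166 + 0.0219i + 0.1231j + 0.847k


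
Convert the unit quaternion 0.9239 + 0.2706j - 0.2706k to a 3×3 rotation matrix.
[[0.7071, 0.5, 0.5], [-0.5, 0.8536, -0.1464], [-0.5, -0.1464, 0.8536]]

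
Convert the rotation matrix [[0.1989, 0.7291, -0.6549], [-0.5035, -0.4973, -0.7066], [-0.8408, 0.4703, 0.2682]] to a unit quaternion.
-0.4924 - 0.5975i - 0.0944j + 0.6258k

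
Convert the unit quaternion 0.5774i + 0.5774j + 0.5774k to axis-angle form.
axis = (√3/3, √3/3, √3/3), θ = π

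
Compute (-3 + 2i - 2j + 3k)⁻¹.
-0.1154 - 0.0769i + 0.0769j - 0.1154k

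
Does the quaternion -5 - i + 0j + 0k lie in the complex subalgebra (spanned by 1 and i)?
Yes. The quaternion -5 - i has j- and k-coefficients y = z = 0, so it lies in the complex subalgebra spanned by 1 and i.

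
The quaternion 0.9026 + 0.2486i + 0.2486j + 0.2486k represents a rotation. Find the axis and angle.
axis = (√3/3, √3/3, √3/3), θ = 51°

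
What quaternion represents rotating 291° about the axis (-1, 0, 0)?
-0.8241 - 0.5664i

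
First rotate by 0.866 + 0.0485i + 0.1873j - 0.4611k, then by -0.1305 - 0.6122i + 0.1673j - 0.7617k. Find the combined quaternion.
-0.4659 - 0.471i - 0.1988j - 0.7222k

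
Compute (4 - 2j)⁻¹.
0.2 + 0.1j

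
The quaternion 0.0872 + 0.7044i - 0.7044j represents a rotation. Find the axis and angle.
axis = (√2/2, -√2/2, 0), θ = 170°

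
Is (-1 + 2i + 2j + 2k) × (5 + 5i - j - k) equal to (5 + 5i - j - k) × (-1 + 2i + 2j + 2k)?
No: pq = -11 + 5i + 23j - k ≠ -11 + 5i - j + 23k = qp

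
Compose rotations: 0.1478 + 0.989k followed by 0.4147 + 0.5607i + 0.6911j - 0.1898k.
0.249 + 0.7664i - 0.4524j + 0.3821k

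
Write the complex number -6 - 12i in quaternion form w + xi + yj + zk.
-6 - 12i + 0j + 0k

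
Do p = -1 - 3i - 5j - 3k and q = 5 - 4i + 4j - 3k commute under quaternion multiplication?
No: pq = -6 + 16i - 26j - 44k ≠ -6 - 38i - 32j + 20k = qp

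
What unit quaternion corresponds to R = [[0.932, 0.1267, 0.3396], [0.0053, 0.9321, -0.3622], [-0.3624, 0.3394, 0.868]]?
0.9659 + 0.1816i + 0.1817j - 0.0314k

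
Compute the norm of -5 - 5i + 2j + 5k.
√79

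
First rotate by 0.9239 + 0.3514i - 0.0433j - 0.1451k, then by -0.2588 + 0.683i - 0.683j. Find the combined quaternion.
-0.5087 + 0.6392i - 0.5207j + 0.248k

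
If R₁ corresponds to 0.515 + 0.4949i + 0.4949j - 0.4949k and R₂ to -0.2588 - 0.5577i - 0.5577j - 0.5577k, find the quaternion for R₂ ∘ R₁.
0.1427 + 0.1367i - 0.9673j - 0.1591k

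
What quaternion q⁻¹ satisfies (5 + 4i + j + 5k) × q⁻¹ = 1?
0.0746 - 0.0597i - 0.0149j - 0.0746k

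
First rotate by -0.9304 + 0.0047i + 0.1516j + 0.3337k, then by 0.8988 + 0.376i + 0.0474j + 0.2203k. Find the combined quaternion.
-0.9187 - 0.3632i - 0.0323j + 0.1517k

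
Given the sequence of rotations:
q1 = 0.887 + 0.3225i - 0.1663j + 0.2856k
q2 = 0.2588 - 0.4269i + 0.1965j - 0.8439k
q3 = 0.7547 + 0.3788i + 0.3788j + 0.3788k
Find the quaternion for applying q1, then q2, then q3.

q2 · q1 = 0.6409 - 0.3794i - 0.019j - 0.667k
q3 · q2 · q1 = 0.8873 - 0.289i + 0.3374j - 0.1241k
0.8873 - 0.289i + 0.3374j - 0.1241k


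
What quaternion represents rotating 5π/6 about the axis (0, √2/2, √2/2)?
0.2588 + 0.683j + 0.683k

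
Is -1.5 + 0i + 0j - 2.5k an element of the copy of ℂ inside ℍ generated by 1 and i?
No. The quaternion -1.5 - 2.5k has j-coefficient y = 0 and k-coefficient z = -2.5, not both zero, so it does not lie in the complex subalgebra spanned by 1 and i.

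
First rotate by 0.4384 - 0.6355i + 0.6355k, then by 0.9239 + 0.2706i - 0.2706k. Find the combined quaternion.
0.749 - 0.4685i + 0.4685k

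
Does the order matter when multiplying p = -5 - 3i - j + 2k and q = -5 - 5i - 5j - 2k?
Yes: pq = 9 + 52i + 14j + 10k ≠ 9 + 28i + 46j - 10k = qp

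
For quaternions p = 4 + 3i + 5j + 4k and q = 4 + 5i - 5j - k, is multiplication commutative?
No: pq = 30 + 47i + 23j - 28k ≠ 30 + 17i - 23j + 52k = qp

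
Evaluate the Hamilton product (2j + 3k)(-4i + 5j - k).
-7 - 17i - 12j + 8k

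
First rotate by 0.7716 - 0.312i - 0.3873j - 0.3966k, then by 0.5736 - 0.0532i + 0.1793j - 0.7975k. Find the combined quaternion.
0.1791 - 0.6i + 0.1439j - 0.7663k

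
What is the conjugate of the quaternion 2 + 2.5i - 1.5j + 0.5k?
2 - 2.5i + 1.5j - 0.5k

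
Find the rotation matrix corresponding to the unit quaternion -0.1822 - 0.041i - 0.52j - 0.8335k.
[[-0.9302, -0.2611, 0.2578], [0.3464, -0.3928, 0.8519], [-0.1211, 0.8818, 0.4558]]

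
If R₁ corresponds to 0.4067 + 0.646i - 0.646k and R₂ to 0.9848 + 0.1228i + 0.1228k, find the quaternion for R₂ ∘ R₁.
0.4005 + 0.6861i + 0.1587j - 0.5862k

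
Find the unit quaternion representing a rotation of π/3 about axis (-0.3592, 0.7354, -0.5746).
0.866 - 0.1796i + 0.3677j - 0.2873k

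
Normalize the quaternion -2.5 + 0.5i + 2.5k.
-0.7001 + 0.14i + 0.7001k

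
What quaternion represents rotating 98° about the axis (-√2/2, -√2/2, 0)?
0.6561 - 0.5337i - 0.5337j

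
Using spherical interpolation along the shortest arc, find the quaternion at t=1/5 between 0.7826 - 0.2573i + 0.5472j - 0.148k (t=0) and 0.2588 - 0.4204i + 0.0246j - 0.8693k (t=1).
0.7403 - 0.3255i + 0.4793j - 0.3409k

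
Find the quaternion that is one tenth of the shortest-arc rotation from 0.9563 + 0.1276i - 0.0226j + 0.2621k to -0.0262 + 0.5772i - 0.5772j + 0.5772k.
0.9157 + 0.2025i - 0.1016j + 0.3318k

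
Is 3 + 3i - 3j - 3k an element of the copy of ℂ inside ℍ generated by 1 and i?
No. The quaternion 3 + 3i - 3j - 3k has j-coefficient y = -3 and k-coefficient z = -3, not both zero, so it does not lie in the complex subalgebra spanned by 1 and i.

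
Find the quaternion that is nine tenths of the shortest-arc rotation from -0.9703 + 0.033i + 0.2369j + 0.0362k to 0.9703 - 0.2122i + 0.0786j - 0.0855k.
-0.9763 + 0.1952i - 0.0468j + 0.081k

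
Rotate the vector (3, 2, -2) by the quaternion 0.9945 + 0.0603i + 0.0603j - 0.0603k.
(2.985, 1.887, -2.127)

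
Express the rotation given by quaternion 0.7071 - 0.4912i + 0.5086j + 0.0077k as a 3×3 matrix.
[[0.4825, -0.5105, 0.7117], [-0.4888, 0.5173, 0.7025], [-0.7268, -0.6868, 0.0001]]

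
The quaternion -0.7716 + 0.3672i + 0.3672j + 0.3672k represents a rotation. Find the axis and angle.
axis = (√3/3, √3/3, √3/3), θ = 281°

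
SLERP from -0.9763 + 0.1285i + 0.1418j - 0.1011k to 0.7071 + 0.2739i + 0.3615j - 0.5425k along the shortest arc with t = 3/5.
-0.9237 - 0.1241i - 0.1766j + 0.3165k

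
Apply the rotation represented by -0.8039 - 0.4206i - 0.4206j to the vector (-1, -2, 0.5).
(-1.016, -1.984, -0.53)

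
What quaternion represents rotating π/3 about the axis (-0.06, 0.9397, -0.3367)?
0.866 - 0.03i + 0.4698j - 0.1683k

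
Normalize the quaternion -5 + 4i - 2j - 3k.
-0.6804 + 0.5443i - 0.2722j - 0.4082k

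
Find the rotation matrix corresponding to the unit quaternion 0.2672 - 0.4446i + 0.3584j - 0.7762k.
[[-0.4619, 0.0961, 0.8817], [-0.7335, -0.6003, -0.3188], [0.4987, -0.794, 0.3478]]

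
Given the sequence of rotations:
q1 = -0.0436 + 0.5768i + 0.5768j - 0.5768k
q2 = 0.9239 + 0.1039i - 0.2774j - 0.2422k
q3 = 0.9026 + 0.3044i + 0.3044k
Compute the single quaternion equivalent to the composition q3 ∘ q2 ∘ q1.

q2 · q1 = -0.0799 + 0.8281i + 0.4652j - 0.3024k
q3 · q2 · q1 = -0.2321 + 0.5815i + 0.764j - 0.1557k
-0.2321 + 0.5815i + 0.764j - 0.1557k


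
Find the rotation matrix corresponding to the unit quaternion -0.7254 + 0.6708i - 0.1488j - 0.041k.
[[0.9524, -0.2591, 0.1609], [-0.1401, 0.0967, 0.9854], [-0.2709, -0.961, 0.0558]]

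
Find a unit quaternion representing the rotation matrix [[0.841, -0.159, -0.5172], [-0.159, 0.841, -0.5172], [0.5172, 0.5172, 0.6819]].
0.917 + 0.282i - 0.282j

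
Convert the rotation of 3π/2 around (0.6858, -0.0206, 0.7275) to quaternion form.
-0.7071 + 0.4849i - 0.0146j + 0.5144k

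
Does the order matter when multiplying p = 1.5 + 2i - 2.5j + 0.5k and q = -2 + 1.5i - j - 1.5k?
Yes: pq = -7.75 + 2.5i + 7.25j - 1.5k ≠ -7.75 - 6i - 0.25j - 5k = qp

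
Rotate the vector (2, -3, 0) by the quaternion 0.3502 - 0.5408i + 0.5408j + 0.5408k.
(2.551, 0.097, -2.546)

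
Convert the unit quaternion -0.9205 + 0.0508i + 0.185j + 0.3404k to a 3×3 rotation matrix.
[[0.6998, 0.6455, -0.306], [-0.6079, 0.7631, 0.2195], [0.3752, 0.0324, 0.9264]]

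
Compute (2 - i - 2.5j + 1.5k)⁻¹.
0.1481 + 0.0741i + 0.1852j - 0.1111k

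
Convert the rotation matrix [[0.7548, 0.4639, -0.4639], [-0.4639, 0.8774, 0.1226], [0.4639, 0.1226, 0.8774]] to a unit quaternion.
0.9367 - 0.2476j - 0.2476k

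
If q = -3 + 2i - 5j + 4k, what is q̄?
-3 - 2i + 5j - 4k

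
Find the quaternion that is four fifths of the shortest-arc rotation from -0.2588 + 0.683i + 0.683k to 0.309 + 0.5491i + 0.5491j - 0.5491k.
-0.3644 - 0.3107i - 0.5119j + 0.7132k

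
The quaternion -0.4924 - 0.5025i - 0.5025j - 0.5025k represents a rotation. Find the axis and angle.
axis = (-√3/3, -√3/3, -√3/3), θ = 239°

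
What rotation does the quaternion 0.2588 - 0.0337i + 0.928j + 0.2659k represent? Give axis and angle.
axis = (-0.0349, 0.9607, 0.2753), θ = 5π/6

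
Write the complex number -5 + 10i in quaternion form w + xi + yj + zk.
-5 + 10i + 0j + 0k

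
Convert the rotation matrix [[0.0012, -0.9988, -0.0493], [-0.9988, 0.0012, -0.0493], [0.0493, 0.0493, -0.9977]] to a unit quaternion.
-0.0349 - 0.7067i + 0.7067j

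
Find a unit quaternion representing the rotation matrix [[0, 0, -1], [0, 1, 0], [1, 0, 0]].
0.7071 - 0.7071j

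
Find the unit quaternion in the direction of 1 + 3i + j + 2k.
0.2582 + 0.7746i + 0.2582j + 0.5164k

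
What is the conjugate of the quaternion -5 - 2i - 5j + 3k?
-5 + 2i + 5j - 3k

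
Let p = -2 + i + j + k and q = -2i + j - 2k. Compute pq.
3 + i - 2j + 7k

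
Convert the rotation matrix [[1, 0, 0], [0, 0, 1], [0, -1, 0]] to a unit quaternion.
0.7071 - 0.7071i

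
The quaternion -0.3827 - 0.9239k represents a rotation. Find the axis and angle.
axis = (0, 0, -1), θ = 5π/4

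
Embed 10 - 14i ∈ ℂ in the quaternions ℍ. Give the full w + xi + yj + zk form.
10 - 14i + 0j + 0k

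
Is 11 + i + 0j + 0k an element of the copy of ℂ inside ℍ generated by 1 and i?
Yes. The quaternion 11 + i has j- and k-coefficients y = z = 0, so it lies in the complex subalgebra spanned by 1 and i.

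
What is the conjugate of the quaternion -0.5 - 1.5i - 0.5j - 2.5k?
-0.5 + 1.5i + 0.5j + 2.5k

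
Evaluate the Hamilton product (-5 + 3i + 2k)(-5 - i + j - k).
30 - 12i - 4j - 2k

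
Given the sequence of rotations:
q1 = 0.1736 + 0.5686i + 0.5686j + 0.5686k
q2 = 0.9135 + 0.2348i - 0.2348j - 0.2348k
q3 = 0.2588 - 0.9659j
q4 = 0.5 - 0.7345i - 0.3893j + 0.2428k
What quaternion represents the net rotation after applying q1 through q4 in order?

q2 · q1 = 0.2921 + 0.5602i + 0.2116j + 0.7457k
q3 · q2 · q1 = 0.28 - 0.5753i - 0.2274j + 0.7341k
q4 · q3 · q2 · q1 = -0.5493 - 0.7239i + 0.1768j + 0.3781k
-0.5493 - 0.7239i + 0.1768j + 0.3781k


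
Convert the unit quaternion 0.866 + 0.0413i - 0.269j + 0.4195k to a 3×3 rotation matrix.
[[0.5033, -0.7488, -0.4313], [0.7044, 0.6446, -0.2972], [0.5006, -0.1542, 0.8519]]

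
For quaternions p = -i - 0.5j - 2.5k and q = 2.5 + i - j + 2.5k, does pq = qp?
No: pq = 6.75 - 6.25i - 1.25j - 4.75k ≠ 6.75 + 1.25i - 1.25j - 7.75k = qp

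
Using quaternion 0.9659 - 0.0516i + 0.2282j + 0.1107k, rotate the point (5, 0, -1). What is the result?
(3.927, 0.801, -3.152)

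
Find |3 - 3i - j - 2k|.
√23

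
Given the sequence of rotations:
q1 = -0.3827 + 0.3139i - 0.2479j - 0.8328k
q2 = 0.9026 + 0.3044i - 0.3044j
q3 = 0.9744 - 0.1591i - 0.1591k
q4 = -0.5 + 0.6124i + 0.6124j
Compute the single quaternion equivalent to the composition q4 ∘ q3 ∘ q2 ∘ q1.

q2 · q1 = -0.5164 + 0.4203i + 0.1462j - 0.7316k
q3 · q2 · q1 = -0.5527 + 0.515i - 0.0408j - 0.654k
q4 · q3 · q2 · q1 = -0.0141 - 0.9965i + 0.0824j - 0.0134k
-0.0141 - 0.9965i + 0.0824j - 0.0134k


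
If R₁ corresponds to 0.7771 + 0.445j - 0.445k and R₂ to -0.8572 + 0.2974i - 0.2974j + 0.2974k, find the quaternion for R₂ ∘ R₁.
-0.4014 + 0.2311i - 0.4802j + 0.7449k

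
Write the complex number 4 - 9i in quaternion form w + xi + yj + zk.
4 - 9i + 0j + 0k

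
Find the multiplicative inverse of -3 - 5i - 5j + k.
-0.05 + 0.0833i + 0.0833j - 0.0167k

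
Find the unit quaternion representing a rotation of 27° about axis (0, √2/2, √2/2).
0.9724 + 0.1651j + 0.1651k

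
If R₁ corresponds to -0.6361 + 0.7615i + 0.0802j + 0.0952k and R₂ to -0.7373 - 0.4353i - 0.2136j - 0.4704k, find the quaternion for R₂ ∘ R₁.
0.8624 - 0.2672i - 0.24j + 0.3568k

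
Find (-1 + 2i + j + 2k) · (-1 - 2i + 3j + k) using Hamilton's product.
-5i - 10j + 5k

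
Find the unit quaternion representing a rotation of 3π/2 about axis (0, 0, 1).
-0.7071 + 0.7071k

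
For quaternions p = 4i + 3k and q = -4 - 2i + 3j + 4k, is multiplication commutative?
No: pq = -4 - 25i - 22j ≠ -4 - 7i + 22j - 24k = qp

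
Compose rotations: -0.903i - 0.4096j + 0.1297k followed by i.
0.903 - 0.1297j - 0.4096k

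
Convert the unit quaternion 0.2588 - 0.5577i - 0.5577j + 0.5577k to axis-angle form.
axis = (-√3/3, -√3/3, √3/3), θ = 5π/6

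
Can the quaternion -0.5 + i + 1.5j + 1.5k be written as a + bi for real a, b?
No. The quaternion -0.5 + i + 1.5j + 1.5k has j-coefficient y = 1.5 and k-coefficient z = 1.5, not both zero, so it does not lie in the complex subalgebra spanned by 1 and i.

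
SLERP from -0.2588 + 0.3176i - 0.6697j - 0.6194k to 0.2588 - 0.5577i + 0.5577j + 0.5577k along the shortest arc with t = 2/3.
-0.261 + 0.4814i - 0.6001j - 0.5831k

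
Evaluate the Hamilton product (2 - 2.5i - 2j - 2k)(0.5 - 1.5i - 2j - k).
-8.75 - 6.25i - 4.5j - k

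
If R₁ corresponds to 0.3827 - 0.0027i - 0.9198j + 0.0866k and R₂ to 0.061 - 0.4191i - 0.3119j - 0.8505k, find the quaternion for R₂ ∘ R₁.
-0.191 - 0.9699i - 0.1369j + 0.0644k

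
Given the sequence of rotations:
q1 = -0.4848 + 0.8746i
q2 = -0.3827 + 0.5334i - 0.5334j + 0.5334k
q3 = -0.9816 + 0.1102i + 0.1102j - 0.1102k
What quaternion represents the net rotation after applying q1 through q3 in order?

q2 · q1 = -0.281 - 0.5933i + 0.7251j + 0.2079k
q3 · q2 · q1 = 0.2842 + 0.6542i - 0.7003j - 0.0278k
0.2842 + 0.6542i - 0.7003j - 0.0278k


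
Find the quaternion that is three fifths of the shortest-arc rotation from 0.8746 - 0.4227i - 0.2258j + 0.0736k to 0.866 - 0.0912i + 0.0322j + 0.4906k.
0.9086 - 0.2349i - 0.075j + 0.3371k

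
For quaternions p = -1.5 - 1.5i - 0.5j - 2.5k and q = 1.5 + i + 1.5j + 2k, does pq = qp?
No: pq = 5 - i - 2.5j - 8.5k ≠ 5 - 6.5i - 3.5j - 5k = qp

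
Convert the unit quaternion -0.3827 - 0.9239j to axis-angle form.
axis = (0, -1, 0), θ = 5π/4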